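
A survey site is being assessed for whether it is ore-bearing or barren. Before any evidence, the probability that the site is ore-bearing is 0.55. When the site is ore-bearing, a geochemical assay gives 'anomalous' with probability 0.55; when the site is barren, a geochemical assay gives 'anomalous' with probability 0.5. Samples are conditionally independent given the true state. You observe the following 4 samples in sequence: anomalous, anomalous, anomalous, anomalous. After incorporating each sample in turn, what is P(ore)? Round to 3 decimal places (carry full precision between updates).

Each posterior becomes the prior for the next update.
After 'anomalous': P(ore) = 0.55·0.5500 / (0.55·0.5500 + 0.5·0.4500) ≈ 0.5735
After 'anomalous': P(ore) = 0.55·0.5735 / (0.55·0.5735 + 0.5·0.4265) ≈ 0.5966
After 'anomalous': P(ore) = 0.55·0.5966 / (0.55·0.5966 + 0.5·0.4034) ≈ 0.6193
After 'anomalous': P(ore) = 0.55·0.6193 / (0.55·0.6193 + 0.5·0.3807) ≈ 0.6415

0.642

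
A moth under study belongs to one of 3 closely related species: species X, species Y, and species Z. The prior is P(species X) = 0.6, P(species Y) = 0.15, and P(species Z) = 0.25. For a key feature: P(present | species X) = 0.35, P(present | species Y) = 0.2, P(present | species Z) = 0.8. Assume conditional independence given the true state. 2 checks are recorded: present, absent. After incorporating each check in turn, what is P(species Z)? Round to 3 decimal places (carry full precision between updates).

After 'present': normaliser = 0.35·0.6000 + 0.2·0.1500 + 0.8·0.2500; P(species X) ≈ 0.4773, P(species Y) ≈ 0.0682, P(species Z) ≈ 0.4545
After 'absent': normaliser = 0.65·0.4773 + 0.8·0.0682 + 0.2·0.4545; P(species X) ≈ 0.6808, P(species Y) ≈ 0.1197, P(species Z) ≈ 0.1995

0.200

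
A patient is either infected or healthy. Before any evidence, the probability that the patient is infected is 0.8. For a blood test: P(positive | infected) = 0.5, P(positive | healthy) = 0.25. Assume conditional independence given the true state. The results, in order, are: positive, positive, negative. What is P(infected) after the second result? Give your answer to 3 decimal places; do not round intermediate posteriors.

0.941

After 'positive': P(infected) = 0.5·0.8000 / (0.5·0.8000 + 0.25·0.2000) ≈ 0.8889
After 'positive': P(infected) = 0.5·0.8889 / (0.5·0.8889 + 0.25·0.1111) ≈ 0.9412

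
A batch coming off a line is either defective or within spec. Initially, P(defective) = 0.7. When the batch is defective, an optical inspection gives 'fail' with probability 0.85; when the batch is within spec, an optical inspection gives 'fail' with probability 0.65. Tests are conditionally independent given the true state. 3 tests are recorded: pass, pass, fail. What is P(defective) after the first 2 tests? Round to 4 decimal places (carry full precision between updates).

Each posterior becomes the prior for the next update.
After 'pass': P(defective) = 0.15·0.7000 / (0.15·0.7000 + 0.35·0.3000) ≈ 0.5000
After 'pass': P(defective) = 0.15·0.5000 / (0.15·0.5000 + 0.35·0.5000) ≈ 0.3000

0.3000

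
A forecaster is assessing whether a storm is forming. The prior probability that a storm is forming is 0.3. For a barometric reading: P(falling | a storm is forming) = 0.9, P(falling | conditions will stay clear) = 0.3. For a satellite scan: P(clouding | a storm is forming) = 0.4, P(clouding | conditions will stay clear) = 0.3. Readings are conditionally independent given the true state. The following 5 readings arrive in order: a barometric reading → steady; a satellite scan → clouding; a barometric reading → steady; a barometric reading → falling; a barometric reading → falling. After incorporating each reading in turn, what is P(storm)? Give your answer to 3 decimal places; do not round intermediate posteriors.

0.095

Apply Bayes' rule sequentially, carrying P(storm) forward.
After a barometric reading='steady': P(storm) = 0.1·0.3000 / (0.1·0.3000 + 0.7·0.7000) ≈ 0.0577
After a satellite scan='clouding': P(storm) = 0.4·0.0577 / (0.4·0.0577 + 0.3·0.9423) ≈ 0.0755
After a barometric reading='steady': P(storm) = 0.1·0.0755 / (0.1·0.0755 + 0.7·0.9245) ≈ 0.0115
After a barometric reading='falling': P(storm) = 0.9·0.0115 / (0.9·0.0115 + 0.3·0.9885) ≈ 0.0338
After a barometric reading='falling': P(storm) = 0.9·0.0338 / (0.9·0.0338 + 0.3·0.9662) ≈ 0.0950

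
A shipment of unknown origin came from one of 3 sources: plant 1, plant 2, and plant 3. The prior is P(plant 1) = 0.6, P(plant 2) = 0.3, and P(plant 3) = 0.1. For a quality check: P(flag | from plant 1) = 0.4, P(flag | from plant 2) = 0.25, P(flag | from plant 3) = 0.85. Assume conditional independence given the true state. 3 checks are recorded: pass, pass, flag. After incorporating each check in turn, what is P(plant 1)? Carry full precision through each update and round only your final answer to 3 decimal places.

After 'pass': normaliser = 0.6·0.6000 + 0.75·0.3000 + 0.15·0.1000; P(plant 1) ≈ 0.6000, P(plant 2) ≈ 0.3750, P(plant 3) ≈ 0.0250
After 'pass': normaliser = 0.6·0.6000 + 0.75·0.3750 + 0.15·0.0250; P(plant 1) ≈ 0.5581, P(plant 2) ≈ 0.4360, P(plant 3) ≈ 0.0058
After 'flag': normaliser = 0.4·0.5581 + 0.25·0.4360 + 0.85·0.0058; P(plant 1) ≈ 0.6621, P(plant 2) ≈ 0.3233, P(plant 3) ≈ 0.0147

0.662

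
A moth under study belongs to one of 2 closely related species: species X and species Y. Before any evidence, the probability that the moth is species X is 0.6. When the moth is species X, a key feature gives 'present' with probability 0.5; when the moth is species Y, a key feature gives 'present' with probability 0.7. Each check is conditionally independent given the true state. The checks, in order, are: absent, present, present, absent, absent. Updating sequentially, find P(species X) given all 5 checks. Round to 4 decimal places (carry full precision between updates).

Apply Bayes' rule sequentially, carrying P(species X) forward.
After 'absent': P(species X) = 0.5·0.6000 / (0.5·0.6000 + 0.3·0.4000) ≈ 0.7143
After 'present': P(species X) = 0.5·0.7143 / (0.5·0.7143 + 0.7·0.2857) ≈ 0.6410
After 'present': P(species X) = 0.5·0.6410 / (0.5·0.6410 + 0.7·0.3590) ≈ 0.5605
After 'absent': P(species X) = 0.5·0.5605 / (0.5·0.5605 + 0.3·0.4395) ≈ 0.6801
After 'absent': P(species X) = 0.5·0.6801 / (0.5·0.6801 + 0.3·0.3199) ≈ 0.7799

0.7799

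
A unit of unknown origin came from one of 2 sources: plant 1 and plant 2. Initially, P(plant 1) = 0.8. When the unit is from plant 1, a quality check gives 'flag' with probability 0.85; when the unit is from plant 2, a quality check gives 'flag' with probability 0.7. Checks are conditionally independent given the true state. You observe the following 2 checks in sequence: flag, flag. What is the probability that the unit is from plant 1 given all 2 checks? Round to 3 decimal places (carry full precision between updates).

After 'flag': P(plant 1) = 0.85·0.8000 / (0.85·0.8000 + 0.7·0.2000) ≈ 0.8293
After 'flag': P(plant 1) = 0.85·0.8293 / (0.85·0.8293 + 0.7·0.1707) ≈ 0.8550

0.855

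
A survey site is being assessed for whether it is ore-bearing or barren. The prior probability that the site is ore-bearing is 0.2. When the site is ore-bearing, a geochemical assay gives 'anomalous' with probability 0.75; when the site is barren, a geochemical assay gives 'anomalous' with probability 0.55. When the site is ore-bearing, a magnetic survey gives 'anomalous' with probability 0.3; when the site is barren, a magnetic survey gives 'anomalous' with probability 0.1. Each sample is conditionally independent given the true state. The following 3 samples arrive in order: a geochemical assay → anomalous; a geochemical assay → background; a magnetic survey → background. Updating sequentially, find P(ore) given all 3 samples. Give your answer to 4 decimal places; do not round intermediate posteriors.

0.1284

Each posterior becomes the prior for the next update.
After a geochemical assay='anomalous': P(ore) = 0.75·0.2000 / (0.75·0.2000 + 0.55·0.8000) ≈ 0.2542
After a geochemical assay='background': P(ore) = 0.25·0.2542 / (0.25·0.2542 + 0.45·0.7458) ≈ 0.1592
After a magnetic survey='background': P(ore) = 0.7·0.1592 / (0.7·0.1592 + 0.9·0.8408) ≈ 0.1284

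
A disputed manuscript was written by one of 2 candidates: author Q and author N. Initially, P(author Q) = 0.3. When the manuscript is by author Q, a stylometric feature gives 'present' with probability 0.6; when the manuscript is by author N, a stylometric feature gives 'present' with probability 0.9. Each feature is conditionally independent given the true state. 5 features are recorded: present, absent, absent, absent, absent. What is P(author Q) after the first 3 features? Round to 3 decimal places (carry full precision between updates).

0.821

After 'present': P(author Q) = 0.6·0.3000 / (0.6·0.3000 + 0.9·0.7000) ≈ 0.2222
After 'absent': P(author Q) = 0.4·0.2222 / (0.4·0.2222 + 0.1·0.7778) ≈ 0.5333
After 'absent': P(author Q) = 0.4·0.5333 / (0.4·0.5333 + 0.1·0.4667) ≈ 0.8205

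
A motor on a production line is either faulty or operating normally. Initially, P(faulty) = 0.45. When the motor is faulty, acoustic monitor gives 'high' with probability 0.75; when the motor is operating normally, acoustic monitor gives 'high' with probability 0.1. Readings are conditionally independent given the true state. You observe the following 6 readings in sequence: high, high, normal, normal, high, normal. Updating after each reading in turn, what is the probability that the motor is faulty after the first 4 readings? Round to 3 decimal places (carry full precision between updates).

0.780

After 'high': P(faulty) = 0.75·0.4500 / (0.75·0.4500 + 0.1·0.5500) ≈ 0.8599
After 'high': P(faulty) = 0.75·0.8599 / (0.75·0.8599 + 0.1·0.1401) ≈ 0.9787
After 'normal': P(faulty) = 0.25·0.9787 / (0.25·0.9787 + 0.9·0.0213) ≈ 0.9275
After 'normal': P(faulty) = 0.25·0.9275 / (0.25·0.9275 + 0.9·0.0725) ≈ 0.7803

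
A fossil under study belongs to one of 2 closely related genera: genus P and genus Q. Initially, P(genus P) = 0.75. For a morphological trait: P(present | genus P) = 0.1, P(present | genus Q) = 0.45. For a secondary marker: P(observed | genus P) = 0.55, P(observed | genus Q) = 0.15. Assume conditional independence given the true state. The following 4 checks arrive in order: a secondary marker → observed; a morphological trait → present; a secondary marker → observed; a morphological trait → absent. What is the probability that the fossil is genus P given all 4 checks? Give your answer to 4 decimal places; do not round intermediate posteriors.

After a secondary marker='observed': P(genus P) = 0.55·0.7500 / (0.55·0.7500 + 0.15·0.2500) ≈ 0.9167
After a morphological trait='present': P(genus P) = 0.1·0.9167 / (0.1·0.9167 + 0.45·0.0833) ≈ 0.7097
After a secondary marker='observed': P(genus P) = 0.55·0.7097 / (0.55·0.7097 + 0.15·0.2903) ≈ 0.8996
After a morphological trait='absent': P(genus P) = 0.9·0.8996 / (0.9·0.8996 + 0.55·0.1004) ≈ 0.9362

0.9362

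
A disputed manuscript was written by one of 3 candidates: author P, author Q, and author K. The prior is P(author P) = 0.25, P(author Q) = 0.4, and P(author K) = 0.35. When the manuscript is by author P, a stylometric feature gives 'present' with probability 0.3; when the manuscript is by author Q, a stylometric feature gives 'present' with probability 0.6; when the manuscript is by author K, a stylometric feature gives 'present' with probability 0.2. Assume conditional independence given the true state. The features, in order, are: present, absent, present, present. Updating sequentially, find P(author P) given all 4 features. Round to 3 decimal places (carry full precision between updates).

0.114

After 'present': normaliser = 0.3·0.2500 + 0.6·0.4000 + 0.2·0.3500; P(author P) ≈ 0.1948, P(author Q) ≈ 0.6234, P(author K) ≈ 0.1818
After 'absent': normaliser = 0.7·0.1948 + 0.4·0.6234 + 0.8·0.1818; P(author P) ≈ 0.2567, P(author Q) ≈ 0.4694, P(author K) ≈ 0.2738
After 'present': normaliser = 0.3·0.2567 + 0.6·0.4694 + 0.2·0.2738; P(author P) ≈ 0.1863, P(author Q) ≈ 0.6813, P(author K) ≈ 0.1325
After 'present': normaliser = 0.3·0.1863 + 0.6·0.6813 + 0.2·0.1325; P(author P) ≈ 0.1138, P(author Q) ≈ 0.8323, P(author K) ≈ 0.0539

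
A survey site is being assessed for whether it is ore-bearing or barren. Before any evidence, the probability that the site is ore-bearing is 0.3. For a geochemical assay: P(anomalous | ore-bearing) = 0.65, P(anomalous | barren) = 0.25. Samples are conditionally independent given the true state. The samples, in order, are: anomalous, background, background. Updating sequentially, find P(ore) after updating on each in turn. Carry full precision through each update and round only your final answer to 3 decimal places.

After 'anomalous': P(ore) = 0.65·0.3000 / (0.65·0.3000 + 0.25·0.7000) ≈ 0.5270
After 'background': P(ore) = 0.35·0.5270 / (0.35·0.5270 + 0.75·0.4730) ≈ 0.3421
After 'background': P(ore) = 0.35·0.3421 / (0.35·0.3421 + 0.75·0.6579) ≈ 0.1953

0.195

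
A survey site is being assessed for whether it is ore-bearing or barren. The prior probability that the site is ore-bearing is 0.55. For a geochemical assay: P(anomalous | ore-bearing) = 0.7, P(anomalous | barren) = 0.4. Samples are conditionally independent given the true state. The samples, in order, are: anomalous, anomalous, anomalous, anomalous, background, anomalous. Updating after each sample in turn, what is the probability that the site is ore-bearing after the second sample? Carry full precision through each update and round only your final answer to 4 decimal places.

After 'anomalous': P(ore) = 0.7·0.5500 / (0.7·0.5500 + 0.4·0.4500) ≈ 0.6814
After 'anomalous': P(ore) = 0.7·0.6814 / (0.7·0.6814 + 0.4·0.3186) ≈ 0.7892

0.7892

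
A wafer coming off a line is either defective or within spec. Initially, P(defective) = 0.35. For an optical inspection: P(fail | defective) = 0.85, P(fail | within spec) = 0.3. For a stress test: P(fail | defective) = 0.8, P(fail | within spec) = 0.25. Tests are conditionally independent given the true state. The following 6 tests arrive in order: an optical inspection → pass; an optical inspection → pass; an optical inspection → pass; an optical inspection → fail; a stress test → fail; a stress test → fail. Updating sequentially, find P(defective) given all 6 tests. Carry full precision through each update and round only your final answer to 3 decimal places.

Apply Bayes' rule sequentially, carrying P(defective) forward.
After an optical inspection='pass': P(defective) = 0.15·0.3500 / (0.15·0.3500 + 0.7·0.6500) ≈ 0.1034
After an optical inspection='pass': P(defective) = 0.15·0.1034 / (0.15·0.1034 + 0.7·0.8966) ≈ 0.0241
After an optical inspection='pass': P(defective) = 0.15·0.0241 / (0.15·0.0241 + 0.7·0.9759) ≈ 0.0053
After an optical inspection='fail': P(defective) = 0.85·0.0053 / (0.85·0.0053 + 0.3·0.9947) ≈ 0.0148
After a stress test='fail': P(defective) = 0.8·0.0148 / (0.8·0.0148 + 0.25·0.9852) ≈ 0.0458
After a stress test='fail': P(defective) = 0.8·0.0458 / (0.8·0.0458 + 0.25·0.9542) ≈ 0.1332

0.133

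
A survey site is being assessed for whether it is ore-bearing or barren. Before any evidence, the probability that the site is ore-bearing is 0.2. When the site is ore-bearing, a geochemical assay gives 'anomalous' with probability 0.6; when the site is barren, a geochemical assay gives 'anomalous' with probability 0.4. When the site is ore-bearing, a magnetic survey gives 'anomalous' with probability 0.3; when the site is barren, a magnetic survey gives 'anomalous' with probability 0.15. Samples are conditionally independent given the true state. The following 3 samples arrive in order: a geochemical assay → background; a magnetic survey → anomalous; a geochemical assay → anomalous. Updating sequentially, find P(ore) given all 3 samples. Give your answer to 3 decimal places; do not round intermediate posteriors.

0.333

Each posterior becomes the prior for the next update.
After a geochemical assay='background': P(ore) = 0.4·0.2000 / (0.4·0.2000 + 0.6·0.8000) ≈ 0.1429
After a magnetic survey='anomalous': P(ore) = 0.3·0.1429 / (0.3·0.1429 + 0.15·0.8571) ≈ 0.2500
After a geochemical assay='anomalous': P(ore) = 0.6·0.2500 / (0.6·0.2500 + 0.4·0.7500) ≈ 0.3333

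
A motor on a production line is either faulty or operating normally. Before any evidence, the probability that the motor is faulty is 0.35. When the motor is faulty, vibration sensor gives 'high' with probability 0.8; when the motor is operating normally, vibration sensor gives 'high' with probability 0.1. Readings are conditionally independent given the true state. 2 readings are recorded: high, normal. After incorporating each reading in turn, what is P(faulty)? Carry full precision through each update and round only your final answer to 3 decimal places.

After 'high': P(faulty) = 0.8·0.3500 / (0.8·0.3500 + 0.1·0.6500) ≈ 0.8116
After 'normal': P(faulty) = 0.2·0.8116 / (0.2·0.8116 + 0.9·0.1884) ≈ 0.4891

0.489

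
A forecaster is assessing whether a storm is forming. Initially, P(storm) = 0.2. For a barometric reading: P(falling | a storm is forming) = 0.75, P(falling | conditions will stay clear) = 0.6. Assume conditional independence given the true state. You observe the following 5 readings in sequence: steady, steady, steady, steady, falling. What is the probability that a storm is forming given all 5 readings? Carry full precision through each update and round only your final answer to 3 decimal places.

0.046

After 'steady': P(storm) = 0.25·0.2000 / (0.25·0.2000 + 0.4·0.8000) ≈ 0.1351
After 'steady': P(storm) = 0.25·0.1351 / (0.25·0.1351 + 0.4·0.8649) ≈ 0.0890
After 'steady': P(storm) = 0.25·0.0890 / (0.25·0.0890 + 0.4·0.9110) ≈ 0.0575
After 'steady': P(storm) = 0.25·0.0575 / (0.25·0.0575 + 0.4·0.9425) ≈ 0.0367
After 'falling': P(storm) = 0.75·0.0367 / (0.75·0.0367 + 0.6·0.9633) ≈ 0.0455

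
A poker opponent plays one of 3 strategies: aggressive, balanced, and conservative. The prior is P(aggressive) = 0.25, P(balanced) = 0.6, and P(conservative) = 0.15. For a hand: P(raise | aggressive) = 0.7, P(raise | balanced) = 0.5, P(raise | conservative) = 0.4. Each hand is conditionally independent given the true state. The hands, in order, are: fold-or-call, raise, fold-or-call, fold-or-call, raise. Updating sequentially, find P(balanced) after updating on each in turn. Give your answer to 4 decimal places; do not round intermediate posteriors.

Each posterior becomes the prior for the next update.
After 'fold-or-call': normaliser = 0.3·0.2500 + 0.5·0.6000 + 0.6·0.1500; P(aggressive) ≈ 0.1613, P(balanced) ≈ 0.6452, P(conservative) ≈ 0.1935
After 'raise': normaliser = 0.7·0.1613 + 0.5·0.6452 + 0.4·0.1935; P(aggressive) ≈ 0.2201, P(balanced) ≈ 0.6289, P(conservative) ≈ 0.1509
After 'fold-or-call': normaliser = 0.3·0.2201 + 0.5·0.6289 + 0.6·0.1509; P(aggressive) ≈ 0.1402, P(balanced) ≈ 0.6676, P(conservative) ≈ 0.1923
After 'fold-or-call': normaliser = 0.3·0.1402 + 0.5·0.6676 + 0.6·0.1923; P(aggressive) ≈ 0.0856, P(balanced) ≈ 0.6795, P(conservative) ≈ 0.2348
After 'raise': normaliser = 0.7·0.0856 + 0.5·0.6795 + 0.4·0.2348; P(aggressive) ≈ 0.1214, P(balanced) ≈ 0.6883, P(conservative) ≈ 0.1903

0.6883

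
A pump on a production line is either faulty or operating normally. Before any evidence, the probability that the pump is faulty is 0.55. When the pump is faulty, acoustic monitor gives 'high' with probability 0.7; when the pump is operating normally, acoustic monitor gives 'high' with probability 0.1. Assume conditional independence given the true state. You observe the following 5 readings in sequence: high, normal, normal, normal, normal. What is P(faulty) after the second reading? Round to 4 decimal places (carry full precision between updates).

Each posterior becomes the prior for the next update.
After 'high': P(faulty) = 0.7·0.5500 / (0.7·0.5500 + 0.1·0.4500) ≈ 0.8953
After 'normal': P(faulty) = 0.3·0.8953 / (0.3·0.8953 + 0.9·0.1047) ≈ 0.7404

0.7404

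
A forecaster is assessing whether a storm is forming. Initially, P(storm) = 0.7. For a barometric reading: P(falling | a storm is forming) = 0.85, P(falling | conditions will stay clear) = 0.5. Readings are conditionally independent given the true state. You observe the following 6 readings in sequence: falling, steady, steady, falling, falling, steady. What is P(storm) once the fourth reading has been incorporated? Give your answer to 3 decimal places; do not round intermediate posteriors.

0.378

Apply Bayes' rule sequentially, carrying P(storm) forward.
After 'falling': P(storm) = 0.85·0.7000 / (0.85·0.7000 + 0.5·0.3000) ≈ 0.7987
After 'steady': P(storm) = 0.15·0.7987 / (0.15·0.7987 + 0.5·0.2013) ≈ 0.5434
After 'steady': P(storm) = 0.15·0.5434 / (0.15·0.5434 + 0.5·0.4566) ≈ 0.2631
After 'falling': P(storm) = 0.85·0.2631 / (0.85·0.2631 + 0.5·0.7369) ≈ 0.3777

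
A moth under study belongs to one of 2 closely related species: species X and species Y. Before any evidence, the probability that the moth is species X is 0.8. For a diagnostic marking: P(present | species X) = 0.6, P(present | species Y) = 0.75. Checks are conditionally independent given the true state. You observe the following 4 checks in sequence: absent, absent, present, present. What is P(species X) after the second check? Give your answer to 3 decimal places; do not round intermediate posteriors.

0.911

After 'absent': P(species X) = 0.4·0.8000 / (0.4·0.8000 + 0.25·0.2000) ≈ 0.8649
After 'absent': P(species X) = 0.4·0.8649 / (0.4·0.8649 + 0.25·0.1351) ≈ 0.9110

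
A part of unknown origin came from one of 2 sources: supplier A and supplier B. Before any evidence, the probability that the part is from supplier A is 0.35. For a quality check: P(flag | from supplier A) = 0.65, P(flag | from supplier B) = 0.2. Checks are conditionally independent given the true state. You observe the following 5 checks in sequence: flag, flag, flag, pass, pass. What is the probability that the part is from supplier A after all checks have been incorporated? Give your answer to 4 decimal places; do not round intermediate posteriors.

0.7796

Apply Bayes' rule sequentially, carrying P(supplier A) forward.
After 'flag': P(supplier A) = 0.65·0.3500 / (0.65·0.3500 + 0.2·0.6500) ≈ 0.6364
After 'flag': P(supplier A) = 0.65·0.6364 / (0.65·0.6364 + 0.2·0.3636) ≈ 0.8505
After 'flag': P(supplier A) = 0.65·0.8505 / (0.65·0.8505 + 0.2·0.1495) ≈ 0.9487
After 'pass': P(supplier A) = 0.35·0.9487 / (0.35·0.9487 + 0.8·0.0513) ≈ 0.8900
After 'pass': P(supplier A) = 0.35·0.8900 / (0.35·0.8900 + 0.8·0.1100) ≈ 0.7796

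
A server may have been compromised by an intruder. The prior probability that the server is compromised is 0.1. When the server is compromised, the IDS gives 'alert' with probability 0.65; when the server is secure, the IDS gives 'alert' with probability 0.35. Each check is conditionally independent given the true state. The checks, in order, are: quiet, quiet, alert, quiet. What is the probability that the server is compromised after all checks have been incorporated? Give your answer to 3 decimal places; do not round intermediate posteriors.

0.031

After 'quiet': P(compromised) = 0.35·0.1000 / (0.35·0.1000 + 0.65·0.9000) ≈ 0.0565
After 'quiet': P(compromised) = 0.35·0.0565 / (0.35·0.0565 + 0.65·0.9435) ≈ 0.0312
After 'alert': P(compromised) = 0.65·0.0312 / (0.65·0.0312 + 0.35·0.9688) ≈ 0.0565
After 'quiet': P(compromised) = 0.35·0.0565 / (0.35·0.0565 + 0.65·0.9435) ≈ 0.0312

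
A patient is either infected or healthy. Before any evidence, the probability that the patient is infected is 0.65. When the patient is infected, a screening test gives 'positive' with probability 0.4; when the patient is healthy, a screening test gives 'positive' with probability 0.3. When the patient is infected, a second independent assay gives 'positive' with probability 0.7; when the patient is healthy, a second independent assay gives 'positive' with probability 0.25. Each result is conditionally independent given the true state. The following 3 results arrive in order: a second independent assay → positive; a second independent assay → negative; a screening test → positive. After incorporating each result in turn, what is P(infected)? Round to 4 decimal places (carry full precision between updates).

0.7350

After a second independent assay='positive': P(infected) = 0.7·0.6500 / (0.7·0.6500 + 0.25·0.3500) ≈ 0.8387
After a second independent assay='negative': P(infected) = 0.3·0.8387 / (0.3·0.8387 + 0.75·0.1613) ≈ 0.6753
After a screening test='positive': P(infected) = 0.4·0.6753 / (0.4·0.6753 + 0.3·0.3247) ≈ 0.7350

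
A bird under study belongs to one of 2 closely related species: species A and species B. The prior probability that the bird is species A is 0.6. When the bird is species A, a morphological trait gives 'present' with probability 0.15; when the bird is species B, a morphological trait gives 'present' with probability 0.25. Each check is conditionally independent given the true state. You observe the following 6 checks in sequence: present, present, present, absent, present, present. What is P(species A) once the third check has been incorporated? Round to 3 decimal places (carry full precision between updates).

0.245

After 'present': P(species A) = 0.15·0.6000 / (0.15·0.6000 + 0.25·0.4000) ≈ 0.4737
After 'present': P(species A) = 0.15·0.4737 / (0.15·0.4737 + 0.25·0.5263) ≈ 0.3506
After 'present': P(species A) = 0.15·0.3506 / (0.15·0.3506 + 0.25·0.6494) ≈ 0.2447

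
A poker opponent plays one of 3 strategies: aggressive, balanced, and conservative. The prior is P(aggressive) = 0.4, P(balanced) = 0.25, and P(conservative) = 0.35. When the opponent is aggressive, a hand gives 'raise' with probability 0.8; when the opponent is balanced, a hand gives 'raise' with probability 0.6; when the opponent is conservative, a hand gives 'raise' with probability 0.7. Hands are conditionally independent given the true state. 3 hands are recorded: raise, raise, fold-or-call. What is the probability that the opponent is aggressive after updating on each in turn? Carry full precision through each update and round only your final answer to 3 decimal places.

Each posterior becomes the prior for the next update.
After 'raise': normaliser = 0.8·0.4000 + 0.6·0.2500 + 0.7·0.3500; P(aggressive) ≈ 0.4476, P(balanced) ≈ 0.2098, P(conservative) ≈ 0.3427
After 'raise': normaliser = 0.8·0.4476 + 0.6·0.2098 + 0.7·0.3427; P(aggressive) ≈ 0.4947, P(balanced) ≈ 0.1739, P(conservative) ≈ 0.3314
After 'fold-or-call': normaliser = 0.2·0.4947 + 0.4·0.1739 + 0.3·0.3314; P(aggressive) ≈ 0.3693, P(balanced) ≈ 0.2596, P(conservative) ≈ 0.3711

0.369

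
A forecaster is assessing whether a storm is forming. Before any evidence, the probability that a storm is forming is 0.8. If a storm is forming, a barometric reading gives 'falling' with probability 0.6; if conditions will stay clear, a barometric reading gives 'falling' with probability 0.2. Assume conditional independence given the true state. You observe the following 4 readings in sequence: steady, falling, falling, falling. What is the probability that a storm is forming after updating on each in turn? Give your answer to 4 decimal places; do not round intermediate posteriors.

Apply Bayes' rule sequentially, carrying P(storm) forward.
After 'steady': P(storm) = 0.4·0.8000 / (0.4·0.8000 + 0.8·0.2000) ≈ 0.6667
After 'falling': P(storm) = 0.6·0.6667 / (0.6·0.6667 + 0.2·0.3333) ≈ 0.8571
After 'falling': P(storm) = 0.6·0.8571 / (0.6·0.8571 + 0.2·0.1429) ≈ 0.9474
After 'falling': P(storm) = 0.6·0.9474 / (0.6·0.9474 + 0.2·0.0526) ≈ 0.9818

0.9818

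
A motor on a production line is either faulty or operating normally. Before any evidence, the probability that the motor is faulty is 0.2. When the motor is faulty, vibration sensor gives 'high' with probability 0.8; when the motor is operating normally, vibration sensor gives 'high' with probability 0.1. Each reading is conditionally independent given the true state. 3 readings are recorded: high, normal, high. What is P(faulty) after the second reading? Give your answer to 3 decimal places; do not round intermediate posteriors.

After 'high': P(faulty) = 0.8·0.2000 / (0.8·0.2000 + 0.1·0.8000) ≈ 0.6667
After 'normal': P(faulty) = 0.2·0.6667 / (0.2·0.6667 + 0.9·0.3333) ≈ 0.3077

0.308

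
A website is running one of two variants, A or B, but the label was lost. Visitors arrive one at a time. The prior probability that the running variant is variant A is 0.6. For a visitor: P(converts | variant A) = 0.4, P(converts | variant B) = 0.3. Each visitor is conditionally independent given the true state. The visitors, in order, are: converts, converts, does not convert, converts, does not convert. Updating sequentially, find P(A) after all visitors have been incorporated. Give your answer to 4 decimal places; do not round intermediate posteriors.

0.7232

After 'converts': P(A) = 0.4·0.6000 / (0.4·0.6000 + 0.3·0.4000) ≈ 0.6667
After 'converts': P(A) = 0.4·0.6667 / (0.4·0.6667 + 0.3·0.3333) ≈ 0.7273
After 'does not convert': P(A) = 0.6·0.7273 / (0.6·0.7273 + 0.7·0.2727) ≈ 0.6957
After 'converts': P(A) = 0.4·0.6957 / (0.4·0.6957 + 0.3·0.3043) ≈ 0.7529
After 'does not convert': P(A) = 0.6·0.7529 / (0.6·0.7529 + 0.7·0.2471) ≈ 0.7232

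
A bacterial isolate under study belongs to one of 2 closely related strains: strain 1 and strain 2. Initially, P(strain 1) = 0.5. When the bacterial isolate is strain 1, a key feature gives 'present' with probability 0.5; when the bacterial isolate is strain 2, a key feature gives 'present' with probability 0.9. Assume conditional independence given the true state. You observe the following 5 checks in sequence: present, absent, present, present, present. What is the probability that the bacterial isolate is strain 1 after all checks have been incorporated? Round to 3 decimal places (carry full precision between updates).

After 'present': P(strain 1) = 0.5·0.5000 / (0.5·0.5000 + 0.9·0.5000) ≈ 0.3571
After 'absent': P(strain 1) = 0.5·0.3571 / (0.5·0.3571 + 0.1·0.6429) ≈ 0.7353
After 'present': P(strain 1) = 0.5·0.7353 / (0.5·0.7353 + 0.9·0.2647) ≈ 0.6068
After 'present': P(strain 1) = 0.5·0.6068 / (0.5·0.6068 + 0.9·0.3932) ≈ 0.4616
After 'present': P(strain 1) = 0.5·0.4616 / (0.5·0.4616 + 0.9·0.5384) ≈ 0.3226

0.323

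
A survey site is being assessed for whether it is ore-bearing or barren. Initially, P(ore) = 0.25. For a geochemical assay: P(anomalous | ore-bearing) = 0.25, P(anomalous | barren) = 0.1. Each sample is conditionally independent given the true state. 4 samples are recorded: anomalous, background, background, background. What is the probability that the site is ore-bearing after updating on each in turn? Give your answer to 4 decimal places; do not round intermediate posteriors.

0.3254

After 'anomalous': P(ore) = 0.25·0.2500 / (0.25·0.2500 + 0.1·0.7500) ≈ 0.4545
After 'background': P(ore) = 0.75·0.4545 / (0.75·0.4545 + 0.9·0.5455) ≈ 0.4098
After 'background': P(ore) = 0.75·0.4098 / (0.75·0.4098 + 0.9·0.5902) ≈ 0.3666
After 'background': P(ore) = 0.75·0.3666 / (0.75·0.3666 + 0.9·0.6334) ≈ 0.3254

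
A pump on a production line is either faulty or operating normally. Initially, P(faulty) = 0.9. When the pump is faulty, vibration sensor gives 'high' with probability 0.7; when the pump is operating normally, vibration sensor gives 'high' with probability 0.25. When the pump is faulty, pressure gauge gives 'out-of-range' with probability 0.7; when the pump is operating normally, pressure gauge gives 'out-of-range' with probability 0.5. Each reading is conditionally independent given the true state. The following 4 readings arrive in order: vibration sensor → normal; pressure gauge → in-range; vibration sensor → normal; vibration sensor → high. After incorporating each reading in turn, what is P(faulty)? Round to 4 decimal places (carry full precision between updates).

0.7075

After vibration sensor='normal': P(faulty) = 0.3·0.9000 / (0.3·0.9000 + 0.75·0.1000) ≈ 0.7826
After pressure gauge='in-range': P(faulty) = 0.3·0.7826 / (0.3·0.7826 + 0.5·0.2174) ≈ 0.6835
After vibration sensor='normal': P(faulty) = 0.3·0.6835 / (0.3·0.6835 + 0.75·0.3165) ≈ 0.4635
After vibration sensor='high': P(faulty) = 0.7·0.4635 / (0.7·0.4635 + 0.25·0.5365) ≈ 0.7075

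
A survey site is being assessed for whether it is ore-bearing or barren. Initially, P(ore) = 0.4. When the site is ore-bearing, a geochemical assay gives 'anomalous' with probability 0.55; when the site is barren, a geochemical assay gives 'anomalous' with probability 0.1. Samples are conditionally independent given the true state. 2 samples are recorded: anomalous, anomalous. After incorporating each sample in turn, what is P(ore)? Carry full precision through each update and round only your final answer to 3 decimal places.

0.953

After 'anomalous': P(ore) = 0.55·0.4000 / (0.55·0.4000 + 0.1·0.6000) ≈ 0.7857
After 'anomalous': P(ore) = 0.55·0.7857 / (0.55·0.7857 + 0.1·0.2143) ≈ 0.9528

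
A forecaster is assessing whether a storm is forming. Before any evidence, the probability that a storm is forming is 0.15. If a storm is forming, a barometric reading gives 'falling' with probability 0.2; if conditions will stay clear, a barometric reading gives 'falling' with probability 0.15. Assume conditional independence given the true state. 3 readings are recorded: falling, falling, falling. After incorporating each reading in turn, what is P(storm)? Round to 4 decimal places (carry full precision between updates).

0.2949

After 'falling': P(storm) = 0.2·0.1500 / (0.2·0.1500 + 0.15·0.8500) ≈ 0.1905
After 'falling': P(storm) = 0.2·0.1905 / (0.2·0.1905 + 0.15·0.8095) ≈ 0.2388
After 'falling': P(storm) = 0.2·0.2388 / (0.2·0.2388 + 0.15·0.7612) ≈ 0.2949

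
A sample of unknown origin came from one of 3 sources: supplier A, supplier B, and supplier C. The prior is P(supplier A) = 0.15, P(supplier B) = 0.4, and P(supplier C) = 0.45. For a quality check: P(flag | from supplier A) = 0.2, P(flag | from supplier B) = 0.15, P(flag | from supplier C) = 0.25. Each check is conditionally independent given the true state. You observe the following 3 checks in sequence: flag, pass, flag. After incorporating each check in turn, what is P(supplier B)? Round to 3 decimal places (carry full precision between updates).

0.228

After 'flag': normaliser = 0.2·0.1500 + 0.15·0.4000 + 0.25·0.4500; P(supplier A) ≈ 0.1481, P(supplier B) ≈ 0.2963, P(supplier C) ≈ 0.5556
After 'pass': normaliser = 0.8·0.1481 + 0.85·0.2963 + 0.75·0.5556; P(supplier A) ≈ 0.1506, P(supplier B) ≈ 0.3200, P(supplier C) ≈ 0.5294
After 'flag': normaliser = 0.2·0.1506 + 0.15·0.3200 + 0.25·0.5294; P(supplier A) ≈ 0.1431, P(supplier B) ≈ 0.2281, P(supplier C) ≈ 0.6288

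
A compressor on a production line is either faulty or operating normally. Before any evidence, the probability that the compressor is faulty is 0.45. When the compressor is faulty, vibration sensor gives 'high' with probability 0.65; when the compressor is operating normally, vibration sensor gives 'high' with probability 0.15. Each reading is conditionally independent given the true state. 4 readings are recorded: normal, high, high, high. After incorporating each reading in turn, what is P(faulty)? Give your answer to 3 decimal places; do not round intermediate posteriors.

After 'normal': P(faulty) = 0.35·0.4500 / (0.35·0.4500 + 0.85·0.5500) ≈ 0.2520
After 'high': P(faulty) = 0.65·0.2520 / (0.65·0.2520 + 0.15·0.7480) ≈ 0.5935
After 'high': P(faulty) = 0.65·0.5935 / (0.65·0.5935 + 0.15·0.4065) ≈ 0.8635
After 'high': P(faulty) = 0.65·0.8635 / (0.65·0.8635 + 0.15·0.1365) ≈ 0.9648

0.965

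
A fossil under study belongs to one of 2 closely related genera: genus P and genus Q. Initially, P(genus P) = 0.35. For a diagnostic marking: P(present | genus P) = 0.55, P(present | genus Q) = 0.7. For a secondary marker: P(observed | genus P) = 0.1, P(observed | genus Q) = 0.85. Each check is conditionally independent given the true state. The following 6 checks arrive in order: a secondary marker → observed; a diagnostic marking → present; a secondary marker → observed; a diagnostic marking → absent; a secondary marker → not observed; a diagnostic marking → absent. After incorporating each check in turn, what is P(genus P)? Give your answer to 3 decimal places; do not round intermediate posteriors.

After a secondary marker='observed': P(genus P) = 0.1·0.3500 / (0.1·0.3500 + 0.85·0.6500) ≈ 0.0596
After a diagnostic marking='present': P(genus P) = 0.55·0.0596 / (0.55·0.0596 + 0.7·0.9404) ≈ 0.0474
After a secondary marker='observed': P(genus P) = 0.1·0.0474 / (0.1·0.0474 + 0.85·0.9526) ≈ 0.0058
After a diagnostic marking='absent': P(genus P) = 0.45·0.0058 / (0.45·0.0058 + 0.3·0.9942) ≈ 0.0087
After a secondary marker='not observed': P(genus P) = 0.9·0.0087 / (0.9·0.0087 + 0.15·0.9913) ≈ 0.0501
After a diagnostic marking='absent': P(genus P) = 0.45·0.0501 / (0.45·0.0501 + 0.3·0.9499) ≈ 0.0733

0.073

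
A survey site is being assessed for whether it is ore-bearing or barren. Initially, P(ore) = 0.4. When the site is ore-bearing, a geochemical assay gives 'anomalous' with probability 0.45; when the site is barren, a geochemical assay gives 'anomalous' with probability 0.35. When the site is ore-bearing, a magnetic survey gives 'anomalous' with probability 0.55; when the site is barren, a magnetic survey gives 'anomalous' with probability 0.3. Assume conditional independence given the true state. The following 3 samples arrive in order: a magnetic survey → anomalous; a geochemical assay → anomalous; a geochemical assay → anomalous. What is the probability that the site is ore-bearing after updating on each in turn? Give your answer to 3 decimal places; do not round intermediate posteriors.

0.669

After a magnetic survey='anomalous': P(ore) = 0.55·0.4000 / (0.55·0.4000 + 0.3·0.6000) ≈ 0.5500
After a geochemical assay='anomalous': P(ore) = 0.45·0.5500 / (0.45·0.5500 + 0.35·0.4500) ≈ 0.6111
After a geochemical assay='anomalous': P(ore) = 0.45·0.6111 / (0.45·0.6111 + 0.35·0.3889) ≈ 0.6689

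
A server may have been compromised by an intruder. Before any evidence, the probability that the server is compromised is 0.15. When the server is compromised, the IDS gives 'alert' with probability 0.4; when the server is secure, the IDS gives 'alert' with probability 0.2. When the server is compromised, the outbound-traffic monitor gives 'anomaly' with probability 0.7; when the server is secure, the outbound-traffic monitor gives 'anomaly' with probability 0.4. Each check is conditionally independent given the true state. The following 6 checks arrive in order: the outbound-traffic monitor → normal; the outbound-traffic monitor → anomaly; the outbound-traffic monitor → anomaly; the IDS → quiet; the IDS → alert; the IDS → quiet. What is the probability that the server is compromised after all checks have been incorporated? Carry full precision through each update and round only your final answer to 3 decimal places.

Apply Bayes' rule sequentially, carrying P(compromised) forward.
After the outbound-traffic monitor='normal': P(compromised) = 0.3·0.1500 / (0.3·0.1500 + 0.6·0.8500) ≈ 0.0811
After the outbound-traffic monitor='anomaly': P(compromised) = 0.7·0.0811 / (0.7·0.0811 + 0.4·0.9189) ≈ 0.1338
After the outbound-traffic monitor='anomaly': P(compromised) = 0.7·0.1338 / (0.7·0.1338 + 0.4·0.8662) ≈ 0.2127
After the IDS='quiet': P(compromised) = 0.6·0.2127 / (0.6·0.2127 + 0.8·0.7873) ≈ 0.1685
After the IDS='alert': P(compromised) = 0.4·0.1685 / (0.4·0.1685 + 0.2·0.8315) ≈ 0.2884
After the IDS='quiet': P(compromised) = 0.6·0.2884 / (0.6·0.2884 + 0.8·0.7116) ≈ 0.2331

0.233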